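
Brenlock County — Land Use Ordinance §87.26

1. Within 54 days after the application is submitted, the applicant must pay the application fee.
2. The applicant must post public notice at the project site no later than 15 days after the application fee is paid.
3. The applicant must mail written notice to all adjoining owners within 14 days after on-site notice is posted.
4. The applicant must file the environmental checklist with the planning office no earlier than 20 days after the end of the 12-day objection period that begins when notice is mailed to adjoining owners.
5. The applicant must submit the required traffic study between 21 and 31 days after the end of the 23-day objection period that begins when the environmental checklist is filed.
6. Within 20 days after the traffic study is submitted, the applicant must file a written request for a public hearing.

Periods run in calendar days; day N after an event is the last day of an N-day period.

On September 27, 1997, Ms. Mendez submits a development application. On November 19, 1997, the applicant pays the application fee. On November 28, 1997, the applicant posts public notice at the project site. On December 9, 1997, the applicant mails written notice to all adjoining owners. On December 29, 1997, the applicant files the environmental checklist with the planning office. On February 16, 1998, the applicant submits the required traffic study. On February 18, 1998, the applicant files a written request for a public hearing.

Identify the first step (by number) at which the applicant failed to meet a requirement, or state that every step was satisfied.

Step 1 — counting 54 days from September 27, 1997 (when the application is submitted) gives a deadline of November 20, 1997; done November 19, 1997 — timely.
Step 2 — counting 15 days from November 19, 1997 (when the application fee is paid) gives a deadline of December 4, 1997; November 28, 1997 is within that limit.
Step 3 — counting 14 days from November 28, 1997 (when on-site notice is posted) gives a deadline of December 12, 1997; December 9, 1997 is within that limit.
Step 4 — must wait 20 days from December 21, 1997 (end of the 12-day objection period, which began when notice is mailed to adjoining owners on December 9, 1997), so not before January 10, 1998; done December 29, 1997 — 12 days too early.

Step 4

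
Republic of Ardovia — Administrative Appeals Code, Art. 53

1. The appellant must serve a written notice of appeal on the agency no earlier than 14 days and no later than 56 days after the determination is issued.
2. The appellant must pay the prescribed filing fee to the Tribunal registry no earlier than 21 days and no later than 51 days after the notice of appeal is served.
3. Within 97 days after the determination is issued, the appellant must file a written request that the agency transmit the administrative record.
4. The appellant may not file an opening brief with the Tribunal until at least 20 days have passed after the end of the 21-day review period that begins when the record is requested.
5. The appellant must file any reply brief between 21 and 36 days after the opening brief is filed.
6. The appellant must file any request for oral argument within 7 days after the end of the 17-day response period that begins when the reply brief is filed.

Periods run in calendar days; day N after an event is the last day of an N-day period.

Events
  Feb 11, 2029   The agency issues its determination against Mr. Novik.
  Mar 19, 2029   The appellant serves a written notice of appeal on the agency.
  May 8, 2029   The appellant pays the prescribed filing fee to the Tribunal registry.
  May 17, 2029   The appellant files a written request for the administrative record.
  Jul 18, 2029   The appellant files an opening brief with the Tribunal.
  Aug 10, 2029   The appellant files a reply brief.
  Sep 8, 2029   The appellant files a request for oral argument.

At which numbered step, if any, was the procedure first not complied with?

Step 1 — 14 and 56 days from Feb 11, 2029 (when the determination is issued) are Feb 25, 2029 and Apr 8, 2029 respectively; done Mar 19, 2029, which is between those dates.
Step 2 — 21 and 51 days from Mar 19, 2029 (when the notice of appeal is served) are Apr 9, 2029 and May 9, 2029 respectively; done May 8, 2029, which is between those dates.
Step 3 — counting 97 days from Feb 11, 2029 (when the determination is issued) gives a deadline of May 19, 2029; May 17, 2029 is within that limit.
Step 4 — must wait 20 days from Jun 7, 2029 (end of the 21-day review period, which began when the record is requested on May 17, 2029), so not before Jun 27, 2029; Jul 18, 2029 is on or after that date.
Step 5 — 21 and 36 days from Jul 18, 2029 (when the opening brief is filed) are Aug 8, 2029 and Aug 23, 2029 respectively; Aug 10, 2029 falls inside that range.
Step 6 — counting 7 days from Aug 27, 2029 (end of the 17-day response period, which began when the reply brief is filed on Aug 10, 2029) gives a deadline of Sep 3, 2029; Sep 8, 2029 misses that deadline by 5 days.

Step 6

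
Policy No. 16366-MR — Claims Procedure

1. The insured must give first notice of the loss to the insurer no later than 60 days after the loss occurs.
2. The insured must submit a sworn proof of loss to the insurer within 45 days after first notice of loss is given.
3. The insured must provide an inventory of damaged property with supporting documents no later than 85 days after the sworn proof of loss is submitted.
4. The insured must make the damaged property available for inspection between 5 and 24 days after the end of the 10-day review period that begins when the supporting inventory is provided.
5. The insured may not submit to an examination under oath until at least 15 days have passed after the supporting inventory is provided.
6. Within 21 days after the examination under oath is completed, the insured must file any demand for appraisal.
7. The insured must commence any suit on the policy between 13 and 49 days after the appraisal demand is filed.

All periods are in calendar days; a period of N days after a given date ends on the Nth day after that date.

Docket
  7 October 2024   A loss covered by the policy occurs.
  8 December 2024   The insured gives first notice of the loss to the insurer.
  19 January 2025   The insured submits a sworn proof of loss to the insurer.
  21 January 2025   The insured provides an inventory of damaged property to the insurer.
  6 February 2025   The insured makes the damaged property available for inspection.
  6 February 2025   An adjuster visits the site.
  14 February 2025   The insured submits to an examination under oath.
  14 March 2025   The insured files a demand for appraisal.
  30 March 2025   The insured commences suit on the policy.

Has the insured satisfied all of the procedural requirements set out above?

No

Step 1 — counting 60 days from 7 October 2024 (when the loss occurs) gives a deadline of 6 December 2024; not done until 8 December 2024, 2 days after the deadline.
That is the first point of non-compliance.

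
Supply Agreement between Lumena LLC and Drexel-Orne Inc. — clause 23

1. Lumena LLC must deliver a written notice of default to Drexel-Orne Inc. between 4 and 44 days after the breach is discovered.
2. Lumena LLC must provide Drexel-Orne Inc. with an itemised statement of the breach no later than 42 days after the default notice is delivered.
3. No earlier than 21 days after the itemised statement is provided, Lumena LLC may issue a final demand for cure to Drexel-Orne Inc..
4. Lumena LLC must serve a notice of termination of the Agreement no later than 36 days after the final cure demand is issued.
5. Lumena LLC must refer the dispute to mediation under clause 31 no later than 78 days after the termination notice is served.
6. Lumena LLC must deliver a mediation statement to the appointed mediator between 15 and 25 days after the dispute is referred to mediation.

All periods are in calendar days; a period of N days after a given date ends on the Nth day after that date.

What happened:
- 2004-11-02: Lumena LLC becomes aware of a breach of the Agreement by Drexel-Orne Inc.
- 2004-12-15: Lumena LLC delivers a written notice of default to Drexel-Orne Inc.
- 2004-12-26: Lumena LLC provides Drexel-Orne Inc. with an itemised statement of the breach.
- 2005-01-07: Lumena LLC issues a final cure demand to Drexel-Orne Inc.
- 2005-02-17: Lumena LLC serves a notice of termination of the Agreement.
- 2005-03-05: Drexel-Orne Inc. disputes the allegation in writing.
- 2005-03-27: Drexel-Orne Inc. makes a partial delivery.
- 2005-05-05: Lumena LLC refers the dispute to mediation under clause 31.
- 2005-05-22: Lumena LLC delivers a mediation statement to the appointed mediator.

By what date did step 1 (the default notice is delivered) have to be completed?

Step 1 runs from 2004-11-02, when the breach is discovered. The window is 4–44 days after 2004-11-02; it closes on 2004-12-16.

2004-12-16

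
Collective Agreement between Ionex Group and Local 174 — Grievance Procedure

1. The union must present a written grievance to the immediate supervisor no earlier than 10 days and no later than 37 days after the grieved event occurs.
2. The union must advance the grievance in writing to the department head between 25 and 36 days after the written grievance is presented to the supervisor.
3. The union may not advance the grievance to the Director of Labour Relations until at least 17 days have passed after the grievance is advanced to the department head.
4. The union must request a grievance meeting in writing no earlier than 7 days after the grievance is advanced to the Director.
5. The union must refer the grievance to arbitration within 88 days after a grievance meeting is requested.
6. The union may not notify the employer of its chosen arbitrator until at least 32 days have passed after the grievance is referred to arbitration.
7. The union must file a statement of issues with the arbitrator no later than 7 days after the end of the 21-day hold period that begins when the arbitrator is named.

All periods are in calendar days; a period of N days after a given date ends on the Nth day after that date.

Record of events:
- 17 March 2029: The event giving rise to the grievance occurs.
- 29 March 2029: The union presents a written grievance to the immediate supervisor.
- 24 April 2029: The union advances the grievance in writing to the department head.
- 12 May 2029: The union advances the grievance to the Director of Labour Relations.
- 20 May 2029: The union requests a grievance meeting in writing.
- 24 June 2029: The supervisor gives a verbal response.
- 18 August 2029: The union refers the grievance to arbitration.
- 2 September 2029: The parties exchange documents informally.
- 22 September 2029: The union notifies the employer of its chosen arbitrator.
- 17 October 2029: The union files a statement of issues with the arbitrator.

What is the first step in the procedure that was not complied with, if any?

Step 5

(1) the permitted window runs from 17 March 2029 + 10 = 27 March 2029 to 17 March 2029 + 37 = 23 April 2029; 29 March 2029 falls inside that range.
(2) the permitted window runs from 29 March 2029 + 25 = 23 April 2029 to 29 March 2029 + 36 = 4 May 2029; done 24 April 2029, which is between those dates.
(3) permitted from 24 April 2029 + 17 days = 11 May 2029 onward; done 12 May 2029, after the minimum wait.
(4) permitted from 12 May 2029 + 7 days = 19 May 2029 onward; done 20 May 2029 — permitted.
(5) due by 20 May 2029 + 88 days = 16 August 2029; 18 August 2029 misses that deadline by 2 days.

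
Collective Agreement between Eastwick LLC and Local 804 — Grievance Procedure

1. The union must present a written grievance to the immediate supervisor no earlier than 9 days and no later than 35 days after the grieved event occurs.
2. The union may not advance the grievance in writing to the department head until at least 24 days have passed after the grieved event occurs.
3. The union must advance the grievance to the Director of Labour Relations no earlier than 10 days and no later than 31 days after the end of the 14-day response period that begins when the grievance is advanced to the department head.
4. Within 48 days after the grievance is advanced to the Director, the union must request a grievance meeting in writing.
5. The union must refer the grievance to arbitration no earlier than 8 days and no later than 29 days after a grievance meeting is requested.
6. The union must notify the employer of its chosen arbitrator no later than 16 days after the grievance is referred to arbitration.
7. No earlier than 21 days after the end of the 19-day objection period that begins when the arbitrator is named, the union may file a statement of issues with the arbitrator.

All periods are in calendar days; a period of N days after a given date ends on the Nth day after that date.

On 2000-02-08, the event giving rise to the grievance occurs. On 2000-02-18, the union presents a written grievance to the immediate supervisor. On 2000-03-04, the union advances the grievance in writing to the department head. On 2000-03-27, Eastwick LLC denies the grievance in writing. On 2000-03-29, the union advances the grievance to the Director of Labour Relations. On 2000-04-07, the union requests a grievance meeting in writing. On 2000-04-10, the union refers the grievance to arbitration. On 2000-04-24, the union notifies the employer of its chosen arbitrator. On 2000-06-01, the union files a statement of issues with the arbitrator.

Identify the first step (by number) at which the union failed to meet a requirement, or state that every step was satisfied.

Step 1: the window is 9–35 days after 2000-02-08 (when the grieved event occurs), so 2000-02-17 through 2000-03-14; done 2000-02-18 — within the window.
Step 2: the earliest permitted date is 24 days after 2000-02-08 (when the grieved event occurs), i.e. 2000-03-03; done 2000-03-04, after the minimum wait.
Step 3: the window is 10–31 days after 2000-03-18 (end of the 14-day response period, which began when the grievance is advanced to the department head on 2000-03-04), so 2000-03-28 through 2000-04-18; done 2000-03-29, which is between those dates.
Step 4: 48 days after 2000-03-29 (when the grievance is advanced to the Director) is 2000-05-16; done 2000-04-07 — timely.
Step 5: the window is 8–29 days after 2000-04-07 (when a grievance meeting is requested), so 2000-04-15 through 2000-05-06; done 2000-04-10 — 5 days before the window opened.

Step 5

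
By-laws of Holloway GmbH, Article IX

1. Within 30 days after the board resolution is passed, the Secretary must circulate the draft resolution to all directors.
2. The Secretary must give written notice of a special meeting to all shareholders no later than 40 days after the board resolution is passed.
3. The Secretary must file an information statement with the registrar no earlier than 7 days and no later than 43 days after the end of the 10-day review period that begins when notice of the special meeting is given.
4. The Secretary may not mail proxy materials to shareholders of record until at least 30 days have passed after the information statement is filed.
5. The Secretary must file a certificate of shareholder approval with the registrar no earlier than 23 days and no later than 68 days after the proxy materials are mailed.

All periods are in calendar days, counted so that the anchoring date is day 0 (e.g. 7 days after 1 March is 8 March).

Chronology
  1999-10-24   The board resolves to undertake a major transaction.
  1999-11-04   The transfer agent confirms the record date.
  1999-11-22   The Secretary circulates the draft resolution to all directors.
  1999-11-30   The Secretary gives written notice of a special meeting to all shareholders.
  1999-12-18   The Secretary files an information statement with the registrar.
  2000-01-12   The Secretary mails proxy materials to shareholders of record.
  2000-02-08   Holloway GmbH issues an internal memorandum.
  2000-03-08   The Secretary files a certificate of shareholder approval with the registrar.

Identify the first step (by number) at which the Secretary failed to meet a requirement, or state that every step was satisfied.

Step 4

Step 1 — counting 30 days from 1999-10-24 (when the board resolution is passed) gives a deadline of 1999-11-23; 1999-11-22 is within that limit.
Step 2 — counting 40 days from 1999-10-24 (when the board resolution is passed) gives a deadline of 1999-12-03; 1999-11-30 is within that limit.
Step 3 — 7 and 43 days from 1999-12-10 (end of the 10-day review period, which began when notice of the special meeting is given on 1999-11-30) are 1999-12-17 and 2000-01-22 respectively; done 1999-12-18 — within the window.
Step 4 — must wait 30 days from 1999-12-18 (when the information statement is filed), so not before 2000-01-17; acted on 2000-01-12, 5 days prematurely.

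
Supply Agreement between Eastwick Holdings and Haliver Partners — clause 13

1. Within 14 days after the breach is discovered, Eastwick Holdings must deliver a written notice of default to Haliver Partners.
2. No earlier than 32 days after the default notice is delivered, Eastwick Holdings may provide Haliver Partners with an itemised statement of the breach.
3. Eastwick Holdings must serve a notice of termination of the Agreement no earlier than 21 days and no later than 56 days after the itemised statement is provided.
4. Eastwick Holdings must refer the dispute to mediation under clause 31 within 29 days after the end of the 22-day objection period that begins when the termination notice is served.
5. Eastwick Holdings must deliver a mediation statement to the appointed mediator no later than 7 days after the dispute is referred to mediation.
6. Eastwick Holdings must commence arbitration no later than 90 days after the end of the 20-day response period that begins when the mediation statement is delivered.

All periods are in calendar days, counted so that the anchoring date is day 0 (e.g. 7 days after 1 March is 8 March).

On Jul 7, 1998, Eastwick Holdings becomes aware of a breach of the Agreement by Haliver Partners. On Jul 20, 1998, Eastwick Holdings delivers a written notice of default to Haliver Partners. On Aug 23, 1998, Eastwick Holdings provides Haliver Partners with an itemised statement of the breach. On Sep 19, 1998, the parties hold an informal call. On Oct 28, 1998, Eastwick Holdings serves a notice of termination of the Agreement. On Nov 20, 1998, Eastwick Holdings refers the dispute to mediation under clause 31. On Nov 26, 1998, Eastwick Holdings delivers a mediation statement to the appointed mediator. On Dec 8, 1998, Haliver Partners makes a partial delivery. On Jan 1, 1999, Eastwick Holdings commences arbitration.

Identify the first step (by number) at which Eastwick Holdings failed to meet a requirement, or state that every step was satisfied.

Step 3

Step 1: 14 days after Jul 7, 1998 (when the breach is discovered) is Jul 21, 1998; completed Jul 20, 1998, before the deadline.
Step 2: the earliest permitted date is 32 days after Jul 20, 1998 (when the default notice is delivered), i.e. Aug 21, 1998; done Aug 23, 1998, after the minimum wait.
Step 3: the window is 21–56 days after Aug 23, 1998 (when the itemised statement is provided), so Sep 13, 1998 through Oct 18, 1998; Oct 28, 1998 is 10 days past the end of the window.
Later steps need not be reached.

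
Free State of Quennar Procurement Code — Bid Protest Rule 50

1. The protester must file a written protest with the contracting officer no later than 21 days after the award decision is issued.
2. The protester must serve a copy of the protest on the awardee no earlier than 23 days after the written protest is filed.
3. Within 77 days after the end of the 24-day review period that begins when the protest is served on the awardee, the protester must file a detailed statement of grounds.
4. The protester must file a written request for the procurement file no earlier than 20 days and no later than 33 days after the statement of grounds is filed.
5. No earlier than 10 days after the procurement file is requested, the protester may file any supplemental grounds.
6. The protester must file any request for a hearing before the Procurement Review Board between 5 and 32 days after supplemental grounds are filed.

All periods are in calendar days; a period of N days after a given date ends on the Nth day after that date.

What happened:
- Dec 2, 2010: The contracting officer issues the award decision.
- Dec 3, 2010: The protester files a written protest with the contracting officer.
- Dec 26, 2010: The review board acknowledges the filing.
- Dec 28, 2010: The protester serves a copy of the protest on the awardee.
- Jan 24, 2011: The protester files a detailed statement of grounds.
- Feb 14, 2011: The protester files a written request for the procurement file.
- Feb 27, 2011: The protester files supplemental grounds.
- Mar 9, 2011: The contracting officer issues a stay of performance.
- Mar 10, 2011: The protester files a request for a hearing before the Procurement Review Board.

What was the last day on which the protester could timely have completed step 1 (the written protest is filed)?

Dec 23, 2010

Step 1 runs from Dec 2, 2010, when the award decision is issued. 21 days after Dec 2, 2010 is Dec 23, 2010.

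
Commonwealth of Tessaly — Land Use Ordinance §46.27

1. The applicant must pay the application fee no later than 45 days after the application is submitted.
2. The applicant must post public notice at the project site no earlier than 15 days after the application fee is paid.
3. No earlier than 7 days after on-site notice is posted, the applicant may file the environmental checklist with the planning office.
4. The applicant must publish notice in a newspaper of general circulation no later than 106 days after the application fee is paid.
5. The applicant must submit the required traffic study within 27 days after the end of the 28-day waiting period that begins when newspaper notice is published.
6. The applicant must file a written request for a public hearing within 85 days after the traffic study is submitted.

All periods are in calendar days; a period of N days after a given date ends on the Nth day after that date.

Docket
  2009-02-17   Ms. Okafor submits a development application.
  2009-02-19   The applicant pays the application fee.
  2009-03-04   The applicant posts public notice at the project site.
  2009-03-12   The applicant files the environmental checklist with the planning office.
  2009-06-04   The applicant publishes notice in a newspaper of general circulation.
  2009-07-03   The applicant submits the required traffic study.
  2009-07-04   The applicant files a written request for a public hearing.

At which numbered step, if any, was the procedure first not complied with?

Step 2

Step 1 — counting 45 days from 2009-02-17 (when the application is submitted) gives a deadline of 2009-04-03; 2009-02-19 is within that limit.
Step 2 — must wait 15 days from 2009-02-19 (when the application fee is paid), so not before 2009-03-06; done 2009-03-04 — 2 days too early.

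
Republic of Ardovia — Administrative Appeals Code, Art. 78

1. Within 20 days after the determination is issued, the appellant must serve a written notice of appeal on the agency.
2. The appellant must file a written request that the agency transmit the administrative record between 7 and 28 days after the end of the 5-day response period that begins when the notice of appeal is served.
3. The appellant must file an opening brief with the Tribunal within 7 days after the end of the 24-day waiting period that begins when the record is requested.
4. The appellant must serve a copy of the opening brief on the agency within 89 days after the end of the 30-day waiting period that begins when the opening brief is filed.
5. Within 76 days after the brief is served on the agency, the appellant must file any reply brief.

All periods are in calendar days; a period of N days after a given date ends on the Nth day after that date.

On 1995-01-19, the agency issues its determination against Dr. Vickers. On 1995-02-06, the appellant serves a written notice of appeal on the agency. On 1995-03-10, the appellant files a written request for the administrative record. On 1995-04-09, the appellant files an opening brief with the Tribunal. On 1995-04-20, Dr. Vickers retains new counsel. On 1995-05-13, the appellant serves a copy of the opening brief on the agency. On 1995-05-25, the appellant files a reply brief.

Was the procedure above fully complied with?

Yes

Step 1: 20 days after 1995-01-19 (when the determination is issued) is 1995-02-08; completed 1995-02-06, before the deadline.
Step 2: the window is 7–28 days after 1995-02-11 (end of the 5-day response period, which began when the notice of appeal is served on 1995-02-06), so 1995-02-18 through 1995-03-11; done 1995-03-10 — within the window.
Step 3: 7 days after 1995-04-03 (end of the 24-day waiting period, which began when the record is requested on 1995-03-10) is 1995-04-10; completed 1995-04-09, before the deadline.
Step 4: 89 days after 1995-05-09 (end of the 30-day waiting period, which began when the opening brief is filed on 1995-04-09) is 1995-08-06; completed 1995-05-13, before the deadline.
Step 5: 76 days after 1995-05-13 (when the brief is served on the agency) is 1995-07-28; 1995-05-25 is within that limit.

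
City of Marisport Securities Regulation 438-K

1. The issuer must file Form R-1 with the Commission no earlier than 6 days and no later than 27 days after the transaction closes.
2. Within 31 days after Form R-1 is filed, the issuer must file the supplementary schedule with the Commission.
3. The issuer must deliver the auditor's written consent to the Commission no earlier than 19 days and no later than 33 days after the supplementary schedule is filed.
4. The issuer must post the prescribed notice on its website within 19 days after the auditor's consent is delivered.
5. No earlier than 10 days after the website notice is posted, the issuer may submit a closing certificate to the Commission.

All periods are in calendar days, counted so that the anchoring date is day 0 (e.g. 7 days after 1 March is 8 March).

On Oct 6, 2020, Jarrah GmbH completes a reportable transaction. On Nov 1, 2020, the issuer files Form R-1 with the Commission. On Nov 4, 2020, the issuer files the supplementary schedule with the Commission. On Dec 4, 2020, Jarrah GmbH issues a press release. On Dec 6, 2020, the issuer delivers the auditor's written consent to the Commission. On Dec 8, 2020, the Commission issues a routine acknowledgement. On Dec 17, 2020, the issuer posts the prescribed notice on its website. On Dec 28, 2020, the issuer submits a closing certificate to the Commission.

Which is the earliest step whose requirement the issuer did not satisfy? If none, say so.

Step 1 — 6 and 27 days from Oct 6, 2020 (when the transaction closes) are Oct 12, 2020 and Nov 2, 2020 respectively; done Nov 1, 2020 — within the window.
Step 2 — counting 31 days from Nov 1, 2020 (when Form R-1 is filed) gives a deadline of Dec 2, 2020; done Nov 4, 2020 — timely.
Step 3 — 19 and 33 days from Nov 4, 2020 (when the supplementary schedule is filed) are Nov 23, 2020 and Dec 7, 2020 respectively; done Dec 6, 2020, which is between those dates.
Step 4 — counting 19 days from Dec 6, 2020 (when the auditor's consent is delivered) gives a deadline of Dec 25, 2020; done Dec 17, 2020 — timely.
Step 5 — must wait 10 days from Dec 17, 2020 (when the website notice is posted), so not before Dec 27, 2020; done Dec 28, 2020 — permitted.

None — every step was satisfied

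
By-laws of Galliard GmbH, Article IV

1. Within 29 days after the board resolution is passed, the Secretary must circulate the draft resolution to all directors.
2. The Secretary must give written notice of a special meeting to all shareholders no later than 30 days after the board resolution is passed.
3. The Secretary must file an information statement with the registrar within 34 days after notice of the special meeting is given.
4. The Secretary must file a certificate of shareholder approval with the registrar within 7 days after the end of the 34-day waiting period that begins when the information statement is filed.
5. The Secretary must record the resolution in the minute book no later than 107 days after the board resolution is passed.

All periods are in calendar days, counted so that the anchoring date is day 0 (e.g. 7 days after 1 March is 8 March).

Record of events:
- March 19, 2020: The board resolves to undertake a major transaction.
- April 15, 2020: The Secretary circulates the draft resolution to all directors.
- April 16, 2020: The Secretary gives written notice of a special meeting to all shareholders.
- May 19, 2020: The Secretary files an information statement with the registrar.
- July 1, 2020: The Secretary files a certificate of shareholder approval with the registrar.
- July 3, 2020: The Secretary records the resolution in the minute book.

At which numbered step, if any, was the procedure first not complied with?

Step 1: 29 days after March 19, 2020 (when the board resolution is passed) is April 17, 2020; April 15, 2020 is within that limit.
Step 2: 30 days after March 19, 2020 (when the board resolution is passed) is April 18, 2020; April 16, 2020 is within that limit.
Step 3: 34 days after April 16, 2020 (when notice of the special meeting is given) is May 20, 2020; completed May 19, 2020, before the deadline.
Step 4: 7 days after June 22, 2020 (end of the 34-day waiting period, which began when the information statement is filed on May 19, 2020) is June 29, 2020; done July 1, 2020 — 2 days late.
The procedure was therefore not followed at step 4.

Step 4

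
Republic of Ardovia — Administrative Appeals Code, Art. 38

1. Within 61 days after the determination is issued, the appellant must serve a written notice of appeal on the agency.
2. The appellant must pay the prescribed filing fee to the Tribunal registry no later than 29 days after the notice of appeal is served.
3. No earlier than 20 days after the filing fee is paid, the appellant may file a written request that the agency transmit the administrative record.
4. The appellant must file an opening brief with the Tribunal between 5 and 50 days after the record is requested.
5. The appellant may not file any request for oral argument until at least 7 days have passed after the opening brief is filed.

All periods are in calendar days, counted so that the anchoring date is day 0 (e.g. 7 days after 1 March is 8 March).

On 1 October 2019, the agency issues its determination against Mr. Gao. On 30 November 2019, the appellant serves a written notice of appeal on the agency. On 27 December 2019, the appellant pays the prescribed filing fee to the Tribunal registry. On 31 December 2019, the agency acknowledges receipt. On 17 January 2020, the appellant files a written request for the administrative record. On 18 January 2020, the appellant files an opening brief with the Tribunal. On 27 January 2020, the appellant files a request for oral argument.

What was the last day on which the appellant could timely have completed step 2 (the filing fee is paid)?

Step 2 runs from 30 November 2019, when the notice of appeal is served. 29 days after 30 November 2019 is 29 December 2019.

29 December 2019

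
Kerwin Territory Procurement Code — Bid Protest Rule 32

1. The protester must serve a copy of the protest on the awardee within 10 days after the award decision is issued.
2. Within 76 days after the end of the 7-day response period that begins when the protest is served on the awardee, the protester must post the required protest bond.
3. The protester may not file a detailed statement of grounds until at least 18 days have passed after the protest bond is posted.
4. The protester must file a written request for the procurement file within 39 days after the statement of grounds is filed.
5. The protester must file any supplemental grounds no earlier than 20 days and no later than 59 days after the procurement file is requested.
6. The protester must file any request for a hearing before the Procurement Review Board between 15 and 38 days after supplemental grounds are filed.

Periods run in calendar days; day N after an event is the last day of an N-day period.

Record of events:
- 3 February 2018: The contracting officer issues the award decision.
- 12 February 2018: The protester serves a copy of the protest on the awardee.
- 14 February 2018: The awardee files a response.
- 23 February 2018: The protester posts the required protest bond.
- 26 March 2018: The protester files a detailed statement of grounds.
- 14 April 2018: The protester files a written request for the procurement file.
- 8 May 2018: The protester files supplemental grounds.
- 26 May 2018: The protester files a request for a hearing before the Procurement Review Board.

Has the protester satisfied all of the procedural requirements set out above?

(1) due by 3 February 2018 + 10 days = 13 February 2018; completed 12 February 2018, before the deadline.
(2) due by 19 February 2018 + 76 days = 6 May 2018; completed 23 February 2018, before the deadline.
(3) permitted from 23 February 2018 + 18 days = 13 March 2018 onward; done 26 March 2018 — permitted.
(4) due by 26 March 2018 + 39 days = 4 May 2018; 14 April 2018 is within that limit.
(5) the permitted window runs from 14 April 2018 + 20 = 4 May 2018 to 14 April 2018 + 59 = 12 June 2018; done 8 May 2018 — within the window.
(6) the permitted window runs from 8 May 2018 + 15 = 23 May 2018 to 8 May 2018 + 38 = 15 June 2018; done 26 May 2018 — within the window.

Yes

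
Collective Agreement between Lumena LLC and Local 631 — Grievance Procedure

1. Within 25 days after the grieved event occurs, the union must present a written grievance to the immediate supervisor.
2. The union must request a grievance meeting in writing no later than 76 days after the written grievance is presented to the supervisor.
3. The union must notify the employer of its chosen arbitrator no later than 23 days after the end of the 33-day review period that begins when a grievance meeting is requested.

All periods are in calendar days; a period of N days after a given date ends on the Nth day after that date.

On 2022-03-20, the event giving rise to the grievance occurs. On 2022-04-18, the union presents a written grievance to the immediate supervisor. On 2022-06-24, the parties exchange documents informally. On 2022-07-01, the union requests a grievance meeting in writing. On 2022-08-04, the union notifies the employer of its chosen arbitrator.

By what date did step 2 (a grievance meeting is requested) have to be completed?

Step 2 runs from 2022-04-18, when the written grievance is presented to the supervisor. 76 days after 2022-04-18 is 2022-07-03.

2022-07-03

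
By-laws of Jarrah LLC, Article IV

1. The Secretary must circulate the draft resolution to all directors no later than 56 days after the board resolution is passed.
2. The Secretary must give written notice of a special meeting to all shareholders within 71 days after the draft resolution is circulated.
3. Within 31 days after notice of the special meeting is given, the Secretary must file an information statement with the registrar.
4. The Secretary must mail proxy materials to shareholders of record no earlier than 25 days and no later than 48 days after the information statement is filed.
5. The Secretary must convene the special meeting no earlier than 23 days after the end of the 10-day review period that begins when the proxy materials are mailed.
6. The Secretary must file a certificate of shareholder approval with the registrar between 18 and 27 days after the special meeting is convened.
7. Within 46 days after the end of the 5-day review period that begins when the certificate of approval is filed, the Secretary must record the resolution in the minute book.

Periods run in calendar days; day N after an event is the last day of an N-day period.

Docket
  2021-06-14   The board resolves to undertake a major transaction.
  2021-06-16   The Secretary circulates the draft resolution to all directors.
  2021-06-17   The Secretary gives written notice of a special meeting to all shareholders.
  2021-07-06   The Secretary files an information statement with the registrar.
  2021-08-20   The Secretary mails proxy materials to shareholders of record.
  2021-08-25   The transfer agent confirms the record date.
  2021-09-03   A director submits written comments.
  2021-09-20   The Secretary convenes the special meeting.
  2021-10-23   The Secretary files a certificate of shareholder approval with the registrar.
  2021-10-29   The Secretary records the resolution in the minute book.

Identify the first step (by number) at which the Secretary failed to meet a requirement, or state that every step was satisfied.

Step 1 — counting 56 days from 2021-06-14 (when the board resolution is passed) gives a deadline of 2021-08-09; completed 2021-06-16, before the deadline.
Step 2 — counting 71 days from 2021-06-16 (when the draft resolution is circulated) gives a deadline of 2021-08-26; done 2021-06-17 — timely.
Step 3 — counting 31 days from 2021-06-17 (when notice of the special meeting is given) gives a deadline of 2021-07-18; 2021-07-06 is within that limit.
Step 4 — 25 and 48 days from 2021-07-06 (when the information statement is filed) are 2021-07-31 and 2021-08-23 respectively; done 2021-08-20, which is between those dates.
Step 5 — must wait 23 days from 2021-08-30 (end of the 10-day review period, which began when the proxy materials are mailed on 2021-08-20), so not before 2021-09-22; acted on 2021-09-20, 2 days prematurely.
No need to go further; step 5 was not satisfied.

Step 5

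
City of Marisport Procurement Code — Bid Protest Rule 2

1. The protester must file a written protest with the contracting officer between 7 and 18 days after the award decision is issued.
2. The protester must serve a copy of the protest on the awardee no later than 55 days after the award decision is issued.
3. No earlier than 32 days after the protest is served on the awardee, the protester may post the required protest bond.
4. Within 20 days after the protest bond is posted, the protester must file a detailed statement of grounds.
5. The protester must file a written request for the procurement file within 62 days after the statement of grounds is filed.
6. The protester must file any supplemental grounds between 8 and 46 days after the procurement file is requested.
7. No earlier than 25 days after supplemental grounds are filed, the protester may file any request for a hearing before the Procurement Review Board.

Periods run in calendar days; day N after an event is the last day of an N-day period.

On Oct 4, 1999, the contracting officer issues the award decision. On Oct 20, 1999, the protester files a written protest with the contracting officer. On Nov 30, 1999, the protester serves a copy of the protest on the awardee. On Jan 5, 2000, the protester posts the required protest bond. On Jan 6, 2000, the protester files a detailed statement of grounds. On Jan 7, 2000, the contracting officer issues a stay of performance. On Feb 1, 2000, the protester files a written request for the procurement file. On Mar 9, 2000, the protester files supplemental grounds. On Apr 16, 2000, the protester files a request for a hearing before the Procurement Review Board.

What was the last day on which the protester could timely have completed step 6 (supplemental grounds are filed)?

Step 6 runs from Feb 1, 2000, when the procurement file is requested. The window is 8–46 days after Feb 1, 2000; it closes on Mar 18, 2000.

Mar 18, 2000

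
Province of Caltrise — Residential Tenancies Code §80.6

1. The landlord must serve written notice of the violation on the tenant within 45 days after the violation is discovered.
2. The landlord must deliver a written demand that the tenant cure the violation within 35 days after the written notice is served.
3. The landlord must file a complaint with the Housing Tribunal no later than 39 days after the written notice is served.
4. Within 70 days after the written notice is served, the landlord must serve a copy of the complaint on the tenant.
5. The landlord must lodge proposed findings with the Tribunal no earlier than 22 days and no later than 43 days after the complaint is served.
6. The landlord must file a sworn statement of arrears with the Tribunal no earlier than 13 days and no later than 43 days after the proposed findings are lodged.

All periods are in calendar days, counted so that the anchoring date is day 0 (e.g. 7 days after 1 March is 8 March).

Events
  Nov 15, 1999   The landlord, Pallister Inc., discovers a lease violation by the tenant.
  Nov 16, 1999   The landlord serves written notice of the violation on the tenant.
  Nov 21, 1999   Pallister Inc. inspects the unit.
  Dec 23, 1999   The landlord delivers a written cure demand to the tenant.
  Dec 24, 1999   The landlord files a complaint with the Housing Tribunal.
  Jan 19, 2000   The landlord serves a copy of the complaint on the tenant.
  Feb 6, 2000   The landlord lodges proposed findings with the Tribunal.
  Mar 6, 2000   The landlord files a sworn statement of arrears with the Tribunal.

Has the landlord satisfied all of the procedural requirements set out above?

(1) due by Nov 15, 1999 + 45 days = Dec 30, 1999; completed Nov 16, 1999, before the deadline.
(2) due by Nov 16, 1999 + 35 days = Dec 21, 1999; Dec 23, 1999 misses that deadline by 2 days.
Later steps need not be reached.

No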